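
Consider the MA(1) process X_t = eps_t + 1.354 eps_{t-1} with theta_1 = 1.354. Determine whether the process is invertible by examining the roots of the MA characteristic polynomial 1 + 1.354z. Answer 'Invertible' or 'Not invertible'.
\text{Not invertible}

The MA(q) characteristic polynomial is P(z) = 1 + 1.354z.
Invertibility requires all roots to lie outside the unit circle, i.e. |z| > 1 for every root.
This is linear in z: 1 + (1.354) z = 0  =>  z = -1/(1.354) = -0.738552,  |z| = 0.738552.
Moduli of all roots: 0.7386.
All moduli strictly greater than 1? No.
Verdict: Not invertible.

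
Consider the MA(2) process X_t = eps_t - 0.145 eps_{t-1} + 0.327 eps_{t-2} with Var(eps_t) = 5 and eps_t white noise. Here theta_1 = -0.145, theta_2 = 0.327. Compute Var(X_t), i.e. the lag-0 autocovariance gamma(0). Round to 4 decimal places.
\gamma(0) = 5.6398

For an MA(q) process X_t = eps_t + sum_i theta_i eps_{t-i} with
Var(eps_t) = sigma^2, the variance is
  gamma(0) = sigma^2 * (1 + sum_i theta_i^2).
  sum_i theta_i^2 = (-0.145)^2 + (0.327)^2 = 0.021025 + 0.106929 = 0.127954.
  gamma(0) = 5 * (1 + 0.127954) = 5 * 1.127954 = 5.63977, which rounds to 5.6398.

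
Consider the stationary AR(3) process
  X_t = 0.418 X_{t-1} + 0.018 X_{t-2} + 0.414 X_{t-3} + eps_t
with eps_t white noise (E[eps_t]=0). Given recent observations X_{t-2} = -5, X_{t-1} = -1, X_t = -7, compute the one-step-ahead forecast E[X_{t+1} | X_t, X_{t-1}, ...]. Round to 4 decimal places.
E[X_{t+1} \mid \mathcal F_t] = -5.0140

For an AR(p) model X_t = c + sum_i phi_i X_{t-i} + eps_t, the
one-step-ahead conditional mean is
  E[X_{t+1} | X_t, ...] = c + sum_i phi_i X_{t+1-i}.
Substitute known values:
  E[X_{t+1} | ...] = (0.418) * (-7) + (0.018) * (-1) + (0.414) * (-5)
                   = -5.0140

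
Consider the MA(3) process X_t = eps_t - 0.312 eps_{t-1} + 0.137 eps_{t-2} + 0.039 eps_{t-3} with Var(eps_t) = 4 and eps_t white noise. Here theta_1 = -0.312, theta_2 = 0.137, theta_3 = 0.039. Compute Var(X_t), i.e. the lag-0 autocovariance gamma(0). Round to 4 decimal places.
\gamma(0) = 4.4705

For an MA(q) process X_t = eps_t + sum_i theta_i eps_{t-i} with
Var(eps_t) = sigma^2, the variance is
  gamma(0) = sigma^2 * (1 + sum_i theta_i^2).
  sum_i theta_i^2 = (-0.312)^2 + (0.137)^2 + (0.039)^2 = 0.097344 + 0.018769 + 0.001521 = 0.117634.
  gamma(0) = 4 * (1 + 0.117634) = 4 * 1.117634 = 4.470536, which rounds to 4.4705.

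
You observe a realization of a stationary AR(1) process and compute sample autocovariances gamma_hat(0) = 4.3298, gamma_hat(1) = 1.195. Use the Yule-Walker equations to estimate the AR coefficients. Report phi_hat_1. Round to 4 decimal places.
\hat\phi_{1} = 0.2760

The Yule-Walker equations for an AR(p) process read, in matrix form,
  Gamma_p phi = r_p,   with   (Gamma_p)_{ij} = gamma(|i - j|),
                       (r_p)_i = gamma(i),   i,j = 1..p.
Substitute the sample gammas (Toeplitz matrix and right-hand side of size 1):
  Gamma_p = [[4.3298]]
  r_p     = [1.195]
With p = 1 this is the single equation gamma(0) phi_1 = gamma(1):
  phi_hat_1 = gamma(1) / gamma(0) = 1.195 / 4.3298 = 0.2760.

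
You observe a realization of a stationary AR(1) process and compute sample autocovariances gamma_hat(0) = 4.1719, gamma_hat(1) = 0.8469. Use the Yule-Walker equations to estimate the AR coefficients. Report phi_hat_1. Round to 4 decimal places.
\hat\phi_{1} = 0.2030

The Yule-Walker equations for an AR(p) process read, in matrix form,
  Gamma_p phi = r_p,   with   (Gamma_p)_{ij} = gamma(|i - j|),
                       (r_p)_i = gamma(i),   i,j = 1..p.
Substitute the sample gammas (Toeplitz matrix and right-hand side of size 1):
  Gamma_p = [[4.1719]]
  r_p     = [0.8469]
With p = 1 this is the single equation gamma(0) phi_1 = gamma(1):
  phi_hat_1 = gamma(1) / gamma(0) = 0.8469 / 4.1719 = 0.2030.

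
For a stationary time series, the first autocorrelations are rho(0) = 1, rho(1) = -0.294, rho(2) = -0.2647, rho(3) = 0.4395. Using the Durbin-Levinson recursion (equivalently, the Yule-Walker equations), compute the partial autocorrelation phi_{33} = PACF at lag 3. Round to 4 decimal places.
\phi_{33} = 0.2810

The PACF at lag k is phi_{kk}, the last component of the solution
to the Yule-Walker system G_k phi = r_k where
  (G_k)_{ij} = rho(|i - j|), (r_k)_i = rho(i), i,j = 1..k.
Equivalently, Durbin-Levinson gives phi_{kk} iteratively:
  phi_{11} = rho(1)
  phi_{kk} = [rho(k) - sum_{j=1..k-1} phi_{k-1,j} rho(k-j)]
            / [1 - sum_{j=1..k-1} phi_{k-1,j} rho(j)],
  phi_{k,j} = phi_{k-1,j} - phi_{kk} phi_{k-1,k-j},  j = 1..k-1.
Step k = 1:
  phi_11 = rho(1) = -0.294.
Step k = 2:
  phi_22 = [rho(2) - phi_11 rho(1)] / [1 - phi_11 rho(1)] = [-0.2647 - (-0.294)(-0.294)] / [1 - (-0.294)(-0.294)]
         = -0.351136 / 0.913564 = -0.384358.
  Update: phi_21 = phi_11 - phi_22 phi_11 = -0.294 - (-0.384358)(-0.294) = -0.407001.
Step k = 3:
  phi_33 = [rho(3) - phi_21 rho(2) - phi_22 rho(1)] / [1 - phi_21 rho(1) - phi_22 rho(2)]
    numerator   = 0.4395 - (-0.407001)(-0.2647) - (-0.384358)(-0.294) = 0.21876537
    denominator = 1 - (-0.407001)(-0.294) - (-0.384358)(-0.2647) = 0.77860193
  phi_33 = 0.21876537 / 0.77860193 = 0.281.
Therefore phi_{33} = 0.2810.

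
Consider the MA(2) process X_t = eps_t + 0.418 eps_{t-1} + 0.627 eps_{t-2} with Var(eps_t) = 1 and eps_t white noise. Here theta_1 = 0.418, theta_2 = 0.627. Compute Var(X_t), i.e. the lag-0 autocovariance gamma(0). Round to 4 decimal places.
\gamma(0) = 1.5679

For an MA(q) process X_t = eps_t + sum_i theta_i eps_{t-i} with
Var(eps_t) = sigma^2, the variance is
  gamma(0) = sigma^2 * (1 + sum_i theta_i^2).
  sum_i theta_i^2 = (0.418)^2 + (0.627)^2 = 0.174724 + 0.393129 = 0.567853.
  gamma(0) = 1 * (1 + 0.567853) = 1 * 1.567853 = 1.567853, which rounds to 1.5679.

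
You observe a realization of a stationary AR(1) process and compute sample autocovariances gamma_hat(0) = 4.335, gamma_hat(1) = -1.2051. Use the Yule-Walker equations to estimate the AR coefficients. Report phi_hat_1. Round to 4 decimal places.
\hat\phi_{1} = -0.2780

The Yule-Walker equations for an AR(p) process read, in matrix form,
  Gamma_p phi = r_p,   with   (Gamma_p)_{ij} = gamma(|i - j|),
                       (r_p)_i = gamma(i),   i,j = 1..p.
Substitute the sample gammas (Toeplitz matrix and right-hand side of size 1):
  Gamma_p = [[4.335]]
  r_p     = [-1.2051]
With p = 1 this is the single equation gamma(0) phi_1 = gamma(1):
  phi_hat_1 = gamma(1) / gamma(0) = -1.2051 / 4.335 = -0.2780.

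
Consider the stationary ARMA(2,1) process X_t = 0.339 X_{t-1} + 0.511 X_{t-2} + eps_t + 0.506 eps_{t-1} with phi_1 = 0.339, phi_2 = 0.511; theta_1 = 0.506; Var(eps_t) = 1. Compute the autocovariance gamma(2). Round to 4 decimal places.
\gamma(2) = 4.1561

Multiply the model equation by X_{t-k} and take expectations. With theta_0 = psi_0 = 1 and psi_j the MA(infinity) weights, this gives
  gamma(k) - sum_i phi_i gamma(k-i) = c_k,
  c_k = sigma^2 * sum_{j=k..q} theta_j psi_{j-k}   (c_k = 0 for k > q),
using gamma(-m) = gamma(m).
psi-weights needed (psi_j = theta_j + sum_i phi_i psi_{j-i}):
  psi_1 = theta_1 + phi_1 = 0.506 + (0.339) = 0.845
Right-hand sides:
  c_0 = sigma^2 (1 + theta_1 psi_1) = 1 * (1 + (0.506)(0.845)) = 1 * 1.42757 = 1.42757
  c_1 = sigma^2 theta_1 = 1 * (0.506) = 0.506
  c_2 = 0
Equations for k = 0, 1, 2 (AR order 2, c_2 = 0):
  (E0) gamma(0) = phi_1 gamma(1) + phi_2 gamma(2) + c_0
  (E1) gamma(1) = phi_1 gamma(0) + phi_2 gamma(1) + c_1
  (E2) gamma(2) = phi_1 gamma(1) + phi_2 gamma(0)
From (E1): gamma(1) = A gamma(0) + B with
  A = phi_1 / (1 - phi_2) = 0.339 / 0.489 = 0.693252,   B = c_1 / (1 - phi_2) = 0.506 / 0.489 = 1.034765.
Insert (E2) into (E0): gamma(0) (1 - phi_2^2) = phi_1 (1 + phi_2) gamma(1) + c_0.
  phi_1 (1 + phi_2) = (0.339)(1.511) = 0.512229,   1 - phi_2^2 = 0.738879.
Replace gamma(1) by A gamma(0) + B and collect gamma(0):
  gamma(0) [0.738879 - (0.512229)(0.693252)] = (0.512229)(1.034765) + 1.42757
  gamma(0) * 0.383775 = 1.957607
  gamma(0) = 1.957607 / 0.383775 = 5.100916.
  gamma(1) = A gamma(0) + B = (0.693252)(5.100916) + (1.034765) = 4.570983.
  gamma(2) = phi_1 gamma(1) + phi_2 gamma(0) = (0.339)(4.570983) + (0.511)(5.100916) = 4.156132.
Therefore gamma(2) = 4.1561 (to 4 decimal places).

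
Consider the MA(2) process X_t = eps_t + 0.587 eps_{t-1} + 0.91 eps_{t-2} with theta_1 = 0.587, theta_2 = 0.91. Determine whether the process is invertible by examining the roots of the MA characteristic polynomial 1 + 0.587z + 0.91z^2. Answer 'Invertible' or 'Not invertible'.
\text{Invertible}

The MA(q) characteristic polynomial is P(z) = 1 + 0.587z + 0.91z^2.
Invertibility requires all roots to lie outside the unit circle, i.e. |z| > 1 for every root.
Set 1 + (0.587) z + (0.91) z^2 = 0, i.e. a z^2 + b z + c = 0 with a = 0.91, b = 0.587, c = 1.
Discriminant D = b^2 - 4ac = (0.587)^2 - 4*(0.91)*1 = 0.344569 - (3.64) = -3.295431.
D < 0, so the roots are the complex-conjugate pair z = (-b +/- i sqrt(-D)) / (2a) = -0.3225 +/- 0.9974i.
For a conjugate pair |z|^2 = z * conj(z) = (product of roots) = c/a = 1/(0.91) = 1.098901, so |z| = sqrt(1.098901) = 1.0483 for both roots.
Moduli of all roots: 1.0483, 1.0483.
All moduli strictly greater than 1? Yes.
Verdict: Invertible.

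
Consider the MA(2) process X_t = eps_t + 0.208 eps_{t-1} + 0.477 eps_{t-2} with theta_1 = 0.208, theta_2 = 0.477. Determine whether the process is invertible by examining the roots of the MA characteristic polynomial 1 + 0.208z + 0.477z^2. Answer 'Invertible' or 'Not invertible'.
\text{Invertible}

The MA(q) characteristic polynomial is P(z) = 1 + 0.208z + 0.477z^2.
Invertibility requires all roots to lie outside the unit circle, i.e. |z| > 1 for every root.
Set 1 + (0.208) z + (0.477) z^2 = 0, i.e. a z^2 + b z + c = 0 with a = 0.477, b = 0.208, c = 1.
Discriminant D = b^2 - 4ac = (0.208)^2 - 4*(0.477)*1 = 0.043264 - (1.908) = -1.864736.
D < 0, so the roots are the complex-conjugate pair z = (-b +/- i sqrt(-D)) / (2a) = -0.218 +/- 1.4314i.
For a conjugate pair |z|^2 = z * conj(z) = (product of roots) = c/a = 1/(0.477) = 2.096436, so |z| = sqrt(2.096436) = 1.4479 for both roots.
Moduli of all roots: 1.4479, 1.4479.
All moduli strictly greater than 1? Yes.
Verdict: Invertible.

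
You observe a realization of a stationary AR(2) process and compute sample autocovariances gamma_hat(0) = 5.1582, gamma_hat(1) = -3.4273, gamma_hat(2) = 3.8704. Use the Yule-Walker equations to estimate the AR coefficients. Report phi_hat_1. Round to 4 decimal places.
\hat\phi_{1} = -0.2970

The Yule-Walker equations for an AR(p) process read, in matrix form,
  Gamma_p phi = r_p,   with   (Gamma_p)_{ij} = gamma(|i - j|),
                       (r_p)_i = gamma(i),   i,j = 1..p.
Substitute the sample gammas (Toeplitz matrix and right-hand side of size 2):
  Gamma_p = [[5.1582, -3.4273], [-3.4273, 5.1582]]
  r_p     = [-3.4273, 3.8704]
Written out:
  5.1582 phi_1 - 3.4273 phi_2 = -3.4273
  -3.4273 phi_1 + 5.1582 phi_2 = 3.8704
Solve by Cramer's rule:
  det = gamma(0)^2 - gamma(1)^2 = (5.1582)^2 - (-3.4273)^2 = 26.60702724 - 11.74638529 = 14.86064195
  phi_hat_1 = [gamma(1) gamma(0) - gamma(1) gamma(2)] / det = [(-3.4273)(5.1582) - (-3.4273)(3.8704)] / 14.86064195 = -4.41367694 / 14.86064195 = -0.297
  phi_hat_2 = [gamma(0) gamma(2) - gamma(1)^2] / det = [(5.1582)(3.8704) - (-3.4273)^2] / 14.86064195 = 8.21791199 / 14.86064195 = 0.553
So phi_hat = [-0.2970, 0.5530].
Therefore phi_hat_1 = -0.2970.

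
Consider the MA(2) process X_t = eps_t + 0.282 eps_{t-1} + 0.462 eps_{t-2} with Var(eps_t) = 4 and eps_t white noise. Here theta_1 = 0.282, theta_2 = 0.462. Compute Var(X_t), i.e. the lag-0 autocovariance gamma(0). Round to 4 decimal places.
\gamma(0) = 5.1719

For an MA(q) process X_t = eps_t + sum_i theta_i eps_{t-i} with
Var(eps_t) = sigma^2, the variance is
  gamma(0) = sigma^2 * (1 + sum_i theta_i^2).
  sum_i theta_i^2 = (0.282)^2 + (0.462)^2 = 0.079524 + 0.213444 = 0.292968.
  gamma(0) = 4 * (1 + 0.292968) = 4 * 1.292968 = 5.171872, which rounds to 5.1719.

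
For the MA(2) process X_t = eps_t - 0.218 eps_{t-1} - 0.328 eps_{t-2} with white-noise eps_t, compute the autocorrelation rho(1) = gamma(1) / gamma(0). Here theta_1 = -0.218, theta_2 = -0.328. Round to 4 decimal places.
\rho(1) = -0.1268

For an MA(q) process with theta_0 = 1, the autocovariance is
  gamma(k) = sigma^2 * sum_{i=0..q-k} theta_i * theta_{i+k},
and rho(k) = gamma(k) / gamma(0). Sigma^2 cancels.
  numerator   = (1)*(-0.218) + (-0.218)*(-0.328) = -0.146496.
  denominator = (1)^2 + (-0.218)^2 + (-0.328)^2 = 1.155108.
  rho(1) = -0.146496 / 1.155108 = -0.1268.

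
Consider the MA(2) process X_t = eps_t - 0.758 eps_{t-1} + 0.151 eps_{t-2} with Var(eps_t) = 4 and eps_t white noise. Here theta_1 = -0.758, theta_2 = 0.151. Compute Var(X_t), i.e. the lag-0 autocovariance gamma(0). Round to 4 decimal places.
\gamma(0) = 6.3895

For an MA(q) process X_t = eps_t + sum_i theta_i eps_{t-i} with
Var(eps_t) = sigma^2, the variance is
  gamma(0) = sigma^2 * (1 + sum_i theta_i^2).
  sum_i theta_i^2 = (-0.758)^2 + (0.151)^2 = 0.574564 + 0.022801 = 0.597365.
  gamma(0) = 4 * (1 + 0.597365) = 4 * 1.597365 = 6.38946, which rounds to 6.3895.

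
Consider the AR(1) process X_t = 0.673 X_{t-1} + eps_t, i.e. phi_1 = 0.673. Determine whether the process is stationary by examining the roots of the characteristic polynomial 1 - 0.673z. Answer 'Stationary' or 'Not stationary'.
\text{Stationary}

The AR(p) characteristic polynomial is P(z) = 1 - 0.673z.
Stationarity requires all roots to lie outside the unit circle, i.e. |z| > 1 for every root.
This is linear in z: 1 + (-0.673) z = 0  =>  z = -1/(-0.673) = 1.485884,  |z| = 1.485884.
Moduli of all roots: 1.4859.
All moduli strictly greater than 1? Yes.
Verdict: Stationary.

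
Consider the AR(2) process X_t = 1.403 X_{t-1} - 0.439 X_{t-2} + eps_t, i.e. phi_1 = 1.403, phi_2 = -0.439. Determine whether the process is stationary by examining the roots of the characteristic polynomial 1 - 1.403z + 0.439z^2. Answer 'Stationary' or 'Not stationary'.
\text{Stationary}

The AR(p) characteristic polynomial is P(z) = 1 - 1.403z + 0.439z^2.
Stationarity requires all roots to lie outside the unit circle, i.e. |z| > 1 for every root.
Set 1 + (-1.403) z + (0.439) z^2 = 0, i.e. a z^2 + b z + c = 0 with a = 0.439, b = -1.403, c = 1.
Discriminant D = b^2 - 4ac = (-1.403)^2 - 4*(0.439)*1 = 1.968409 - (1.756) = 0.212409.
D >= 0, so the roots are real: z = (-b +/- sqrt(D)) / (2a) = (1.403 +/- 0.460879) / (0.878).
  z_1 = (1.403 + 0.460879) / (0.878) = 2.1229,   |z_1| = 2.1229.
  z_2 = (1.403 - 0.460879) / (0.878) = 1.073,   |z_2| = 1.073.
Moduli of all roots: 2.1229, 1.0730.
All moduli strictly greater than 1? Yes.
Verdict: Stationary.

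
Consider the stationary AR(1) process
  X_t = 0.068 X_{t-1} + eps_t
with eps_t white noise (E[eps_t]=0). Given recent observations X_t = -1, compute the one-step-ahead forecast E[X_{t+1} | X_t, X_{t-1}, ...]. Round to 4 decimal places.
E[X_{t+1} \mid \mathcal F_t] = -0.0680

For an AR(p) model X_t = c + sum_i phi_i X_{t-i} + eps_t, the
one-step-ahead conditional mean is
  E[X_{t+1} | X_t, ...] = c + sum_i phi_i X_{t+1-i}.
Substitute known values:
  E[X_{t+1} | ...] = (0.068) * (-1)
                   = -0.0680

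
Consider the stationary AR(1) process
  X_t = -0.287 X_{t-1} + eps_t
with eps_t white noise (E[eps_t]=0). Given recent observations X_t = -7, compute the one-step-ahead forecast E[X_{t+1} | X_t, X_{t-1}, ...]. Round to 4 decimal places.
E[X_{t+1} \mid \mathcal F_t] = 2.0090

For an AR(p) model X_t = c + sum_i phi_i X_{t-i} + eps_t, the
one-step-ahead conditional mean is
  E[X_{t+1} | X_t, ...] = c + sum_i phi_i X_{t+1-i}.
Substitute known values:
  E[X_{t+1} | ...] = (-0.287) * (-7)
                   = 2.0090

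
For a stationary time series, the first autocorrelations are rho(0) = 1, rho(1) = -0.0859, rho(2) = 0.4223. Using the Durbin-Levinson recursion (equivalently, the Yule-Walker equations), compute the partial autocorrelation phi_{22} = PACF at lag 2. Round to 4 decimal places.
\phi_{22} = 0.4180

The PACF at lag k is phi_{kk}, the last component of the solution
to the Yule-Walker system G_k phi = r_k where
  (G_k)_{ij} = rho(|i - j|), (r_k)_i = rho(i), i,j = 1..k.
Equivalently, Durbin-Levinson gives phi_{kk} iteratively:
  phi_{11} = rho(1)
  phi_{kk} = [rho(k) - sum_{j=1..k-1} phi_{k-1,j} rho(k-j)]
            / [1 - sum_{j=1..k-1} phi_{k-1,j} rho(j)],
  phi_{k,j} = phi_{k-1,j} - phi_{kk} phi_{k-1,k-j},  j = 1..k-1.
Step k = 1:
  phi_11 = rho(1) = -0.0859.
Step k = 2:
  phi_22 = [rho(2) - phi_11 rho(1)] / [1 - phi_11 rho(1)] = [0.4223 - (-0.0859)(-0.0859)] / [1 - (-0.0859)(-0.0859)]
         = 0.41492119 / 0.99262119 = 0.418.
Therefore phi_{22} = 0.4180.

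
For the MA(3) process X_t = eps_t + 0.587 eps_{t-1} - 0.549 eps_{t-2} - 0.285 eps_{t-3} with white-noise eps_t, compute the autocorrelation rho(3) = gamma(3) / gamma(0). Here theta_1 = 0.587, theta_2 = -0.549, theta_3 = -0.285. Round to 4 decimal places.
\rho(3) = -0.1650

For an MA(q) process with theta_0 = 1, the autocovariance is
  gamma(k) = sigma^2 * sum_{i=0..q-k} theta_i * theta_{i+k},
and rho(k) = gamma(k) / gamma(0). Sigma^2 cancels.
  numerator   = (1)*(-0.285) = -0.285.
  denominator = (1)^2 + (0.587)^2 + (-0.549)^2 + (-0.285)^2 = 1.727195.
  rho(3) = -0.285 / 1.727195 = -0.1650.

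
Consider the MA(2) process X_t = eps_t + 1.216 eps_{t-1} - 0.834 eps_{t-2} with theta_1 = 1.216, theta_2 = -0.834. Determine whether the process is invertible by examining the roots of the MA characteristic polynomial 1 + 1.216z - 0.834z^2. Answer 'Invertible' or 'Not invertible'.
\text{Not invertible}

The MA(q) characteristic polynomial is P(z) = 1 + 1.216z - 0.834z^2.
Invertibility requires all roots to lie outside the unit circle, i.e. |z| > 1 for every root.
Set 1 + (1.216) z + (-0.834) z^2 = 0, i.e. a z^2 + b z + c = 0 with a = -0.834, b = 1.216, c = 1.
Discriminant D = b^2 - 4ac = (1.216)^2 - 4*(-0.834)*1 = 1.478656 - (-3.336) = 4.814656.
D >= 0, so the roots are real: z = (-b +/- sqrt(D)) / (2a) = (-1.216 +/- 2.194232) / (-1.668).
  z_1 = (-1.216 + 2.194232) / (-1.668) = -0.5865,   |z_1| = 0.5865.
  z_2 = (-1.216 - 2.194232) / (-1.668) = 2.0445,   |z_2| = 2.0445.
Moduli of all roots: 0.5865, 2.0445.
All moduli strictly greater than 1? No.
Verdict: Not invertible.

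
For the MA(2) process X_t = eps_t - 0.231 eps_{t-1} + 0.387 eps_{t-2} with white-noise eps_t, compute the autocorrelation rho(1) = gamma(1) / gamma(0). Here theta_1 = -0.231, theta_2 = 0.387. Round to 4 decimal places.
\rho(1) = -0.2663

For an MA(q) process with theta_0 = 1, the autocovariance is
  gamma(k) = sigma^2 * sum_{i=0..q-k} theta_i * theta_{i+k},
and rho(k) = gamma(k) / gamma(0). Sigma^2 cancels.
  numerator   = (1)*(-0.231) + (-0.231)*(0.387) = -0.320397.
  denominator = (1)^2 + (-0.231)^2 + (0.387)^2 = 1.20313.
  rho(1) = -0.320397 / 1.20313 = -0.2663.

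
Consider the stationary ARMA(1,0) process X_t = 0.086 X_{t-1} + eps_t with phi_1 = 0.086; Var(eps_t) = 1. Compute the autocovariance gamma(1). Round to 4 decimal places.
\gamma(1) = 0.0866

Multiply the model equation by X_{t-k} and take expectations. With theta_0 = psi_0 = 1 and psi_j the MA(infinity) weights, this gives
  gamma(k) - sum_i phi_i gamma(k-i) = c_k,
  c_k = sigma^2 * sum_{j=k..q} theta_j psi_{j-k}   (c_k = 0 for k > q),
using gamma(-m) = gamma(m).
Pure AR (q = 0): c_0 = sigma^2 = 1, c_k = 0 for k >= 1.
Equations for k = 0 and k = 1 (AR order 1):
  gamma(0) = phi_1 gamma(1) + c_0
  gamma(1) = phi_1 gamma(0) + c_1
Substituting the second into the first: gamma(0) (1 - phi_1^2) = c_0 + phi_1 c_1, so
  gamma(0) = c_0 / (1 - phi_1^2) = 1 / (1 - (0.086)^2) = 1 / 0.992604 = 1.007451.
  gamma(1) = phi_1 gamma(0) = (0.086)(1.007451) = 0.086641.
Therefore gamma(1) = 0.0866 (to 4 decimal places).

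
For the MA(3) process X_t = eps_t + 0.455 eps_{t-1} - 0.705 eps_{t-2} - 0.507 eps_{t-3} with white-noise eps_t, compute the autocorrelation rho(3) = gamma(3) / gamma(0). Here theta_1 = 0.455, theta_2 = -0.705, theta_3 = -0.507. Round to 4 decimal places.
\rho(3) = -0.2585

For an MA(q) process with theta_0 = 1, the autocovariance is
  gamma(k) = sigma^2 * sum_{i=0..q-k} theta_i * theta_{i+k},
and rho(k) = gamma(k) / gamma(0). Sigma^2 cancels.
  numerator   = (1)*(-0.507) = -0.507.
  denominator = (1)^2 + (0.455)^2 + (-0.705)^2 + (-0.507)^2 = 1.961099.
  rho(3) = -0.507 / 1.961099 = -0.2585.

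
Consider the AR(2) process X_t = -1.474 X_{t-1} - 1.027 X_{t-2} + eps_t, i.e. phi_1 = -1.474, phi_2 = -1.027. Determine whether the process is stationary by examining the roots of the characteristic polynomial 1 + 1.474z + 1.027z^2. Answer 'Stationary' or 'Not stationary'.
\text{Not stationary}

The AR(p) characteristic polynomial is P(z) = 1 + 1.474z + 1.027z^2.
Stationarity requires all roots to lie outside the unit circle, i.e. |z| > 1 for every root.
Set 1 + (1.474) z + (1.027) z^2 = 0, i.e. a z^2 + b z + c = 0 with a = 1.027, b = 1.474, c = 1.
Discriminant D = b^2 - 4ac = (1.474)^2 - 4*(1.027)*1 = 2.172676 - (4.108) = -1.935324.
D < 0, so the roots are the complex-conjugate pair z = (-b +/- i sqrt(-D)) / (2a) = -0.7176 +/- 0.6773i.
For a conjugate pair |z|^2 = z * conj(z) = (product of roots) = c/a = 1/(1.027) = 0.97371, so |z| = sqrt(0.97371) = 0.9868 for both roots.
Moduli of all roots: 0.9868, 0.9868.
All moduli strictly greater than 1? No.
Verdict: Not stationary.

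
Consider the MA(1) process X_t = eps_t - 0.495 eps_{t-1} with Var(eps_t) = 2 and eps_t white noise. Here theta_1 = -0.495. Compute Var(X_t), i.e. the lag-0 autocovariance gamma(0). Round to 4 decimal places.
\gamma(0) = 2.4901

For an MA(q) process X_t = eps_t + sum_i theta_i eps_{t-i} with
Var(eps_t) = sigma^2, the variance is
  gamma(0) = sigma^2 * (1 + sum_i theta_i^2).
  sum_i theta_i^2 = (-0.495)^2 = 0.245025.
  gamma(0) = 2 * (1 + 0.245025) = 2 * 1.245025 = 2.49005, which rounds to 2.4901.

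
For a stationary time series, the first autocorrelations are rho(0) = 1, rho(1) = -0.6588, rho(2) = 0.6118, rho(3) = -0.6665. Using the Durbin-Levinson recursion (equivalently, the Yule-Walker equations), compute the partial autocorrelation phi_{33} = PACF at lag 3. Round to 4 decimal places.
\phi_{33} = -0.3589

The PACF at lag k is phi_{kk}, the last component of the solution
to the Yule-Walker system G_k phi = r_k where
  (G_k)_{ij} = rho(|i - j|), (r_k)_i = rho(i), i,j = 1..k.
Equivalently, Durbin-Levinson gives phi_{kk} iteratively:
  phi_{11} = rho(1)
  phi_{kk} = [rho(k) - sum_{j=1..k-1} phi_{k-1,j} rho(k-j)]
            / [1 - sum_{j=1..k-1} phi_{k-1,j} rho(j)],
  phi_{k,j} = phi_{k-1,j} - phi_{kk} phi_{k-1,k-j},  j = 1..k-1.
Step k = 1:
  phi_11 = rho(1) = -0.6588.
Step k = 2:
  phi_22 = [rho(2) - phi_11 rho(1)] / [1 - phi_11 rho(1)] = [0.6118 - (-0.6588)(-0.6588)] / [1 - (-0.6588)(-0.6588)]
         = 0.17778256 / 0.56598256 = 0.314113.
  Update: phi_21 = phi_11 - phi_22 phi_11 = -0.6588 - (0.314113)(-0.6588) = -0.451862.
Step k = 3:
  phi_33 = [rho(3) - phi_21 rho(2) - phi_22 rho(1)] / [1 - phi_21 rho(1) - phi_22 rho(2)]
    numerator   = -0.6665 - (-0.451862)(0.6118) - (0.314113)(-0.6588) = -0.18311293
    denominator = 1 - (-0.451862)(-0.6588) - (0.314113)(0.6118) = 0.51013872
  phi_33 = -0.18311293 / 0.51013872 = -0.3589.
Therefore phi_{33} = -0.3589.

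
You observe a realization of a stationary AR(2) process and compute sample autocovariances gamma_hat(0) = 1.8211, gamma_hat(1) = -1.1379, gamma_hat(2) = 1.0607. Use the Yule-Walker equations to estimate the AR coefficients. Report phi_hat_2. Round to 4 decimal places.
\hat\phi_{2} = 0.3150

The Yule-Walker equations for an AR(p) process read, in matrix form,
  Gamma_p phi = r_p,   with   (Gamma_p)_{ij} = gamma(|i - j|),
                       (r_p)_i = gamma(i),   i,j = 1..p.
Substitute the sample gammas (Toeplitz matrix and right-hand side of size 2):
  Gamma_p = [[1.8211, -1.1379], [-1.1379, 1.8211]]
  r_p     = [-1.1379, 1.0607]
Written out:
  1.8211 phi_1 - 1.1379 phi_2 = -1.1379
  -1.1379 phi_1 + 1.8211 phi_2 = 1.0607
Solve by Cramer's rule:
  det = gamma(0)^2 - gamma(1)^2 = (1.8211)^2 - (-1.1379)^2 = 3.31640521 - 1.29481641 = 2.0215888
  phi_hat_1 = [gamma(1) gamma(0) - gamma(1) gamma(2)] / det = [(-1.1379)(1.8211) - (-1.1379)(1.0607)] / 2.0215888 = -0.86525916 / 2.0215888 = -0.428
  phi_hat_2 = [gamma(0) gamma(2) - gamma(1)^2] / det = [(1.8211)(1.0607) - (-1.1379)^2] / 2.0215888 = 0.63682436 / 2.0215888 = 0.315
So phi_hat = [-0.4280, 0.3150].
Therefore phi_hat_2 = 0.3150.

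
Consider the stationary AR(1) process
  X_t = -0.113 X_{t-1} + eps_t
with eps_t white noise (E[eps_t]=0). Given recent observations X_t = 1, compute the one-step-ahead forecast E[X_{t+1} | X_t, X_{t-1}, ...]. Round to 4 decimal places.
E[X_{t+1} \mid \mathcal F_t] = -0.1130

For an AR(p) model X_t = c + sum_i phi_i X_{t-i} + eps_t, the
one-step-ahead conditional mean is
  E[X_{t+1} | X_t, ...] = c + sum_i phi_i X_{t+1-i}.
Substitute known values:
  E[X_{t+1} | ...] = (-0.113) * (1)
                   = -0.1130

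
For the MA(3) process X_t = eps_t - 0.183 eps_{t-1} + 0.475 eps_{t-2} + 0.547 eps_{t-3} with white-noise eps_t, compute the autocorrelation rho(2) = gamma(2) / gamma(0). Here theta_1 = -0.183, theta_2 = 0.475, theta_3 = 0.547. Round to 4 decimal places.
\rho(2) = 0.2406

For an MA(q) process with theta_0 = 1, the autocovariance is
  gamma(k) = sigma^2 * sum_{i=0..q-k} theta_i * theta_{i+k},
and rho(k) = gamma(k) / gamma(0). Sigma^2 cancels.
  numerator   = (1)*(0.475) + (-0.183)*(0.547) = 0.374899.
  denominator = (1)^2 + (-0.183)^2 + (0.475)^2 + (0.547)^2 = 1.558323.
  rho(2) = 0.374899 / 1.558323 = 0.2406.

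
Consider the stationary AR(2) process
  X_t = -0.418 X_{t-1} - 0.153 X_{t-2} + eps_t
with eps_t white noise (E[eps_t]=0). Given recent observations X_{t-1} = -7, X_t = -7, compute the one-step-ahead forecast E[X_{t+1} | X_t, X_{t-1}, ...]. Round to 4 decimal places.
E[X_{t+1} \mid \mathcal F_t] = 3.9970

For an AR(p) model X_t = c + sum_i phi_i X_{t-i} + eps_t, the
one-step-ahead conditional mean is
  E[X_{t+1} | X_t, ...] = c + sum_i phi_i X_{t+1-i}.
Substitute known values:
  E[X_{t+1} | ...] = (-0.418) * (-7) + (-0.153) * (-7)
                   = 3.9970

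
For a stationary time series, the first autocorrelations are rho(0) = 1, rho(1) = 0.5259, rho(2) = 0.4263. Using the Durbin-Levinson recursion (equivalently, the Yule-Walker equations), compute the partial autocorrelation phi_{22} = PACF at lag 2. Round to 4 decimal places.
\phi_{22} = 0.2070

The PACF at lag k is phi_{kk}, the last component of the solution
to the Yule-Walker system G_k phi = r_k where
  (G_k)_{ij} = rho(|i - j|), (r_k)_i = rho(i), i,j = 1..k.
Equivalently, Durbin-Levinson gives phi_{kk} iteratively:
  phi_{11} = rho(1)
  phi_{kk} = [rho(k) - sum_{j=1..k-1} phi_{k-1,j} rho(k-j)]
            / [1 - sum_{j=1..k-1} phi_{k-1,j} rho(j)],
  phi_{k,j} = phi_{k-1,j} - phi_{kk} phi_{k-1,k-j},  j = 1..k-1.
Step k = 1:
  phi_11 = rho(1) = 0.5259.
Step k = 2:
  phi_22 = [rho(2) - phi_11 rho(1)] / [1 - phi_11 rho(1)] = [0.4263 - (0.5259)(0.5259)] / [1 - (0.5259)(0.5259)]
         = 0.14972919 / 0.72342919 = 0.207.
Therefore phi_{22} = 0.2070.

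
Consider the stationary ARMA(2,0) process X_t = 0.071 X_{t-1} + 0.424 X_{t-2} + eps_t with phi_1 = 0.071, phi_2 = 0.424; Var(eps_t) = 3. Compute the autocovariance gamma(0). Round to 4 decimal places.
\gamma(0) = 3.7140

Multiply the model equation by X_{t-k} and take expectations. With theta_0 = psi_0 = 1 and psi_j the MA(infinity) weights, this gives
  gamma(k) - sum_i phi_i gamma(k-i) = c_k,
  c_k = sigma^2 * sum_{j=k..q} theta_j psi_{j-k}   (c_k = 0 for k > q),
using gamma(-m) = gamma(m).
Pure AR (q = 0): c_0 = sigma^2 = 3, c_k = 0 for k >= 1.
Equations for k = 0, 1, 2 (AR order 2, c_2 = 0):
  (E0) gamma(0) = phi_1 gamma(1) + phi_2 gamma(2) + c_0
  (E1) gamma(1) = phi_1 gamma(0) + phi_2 gamma(1) + c_1
  (E2) gamma(2) = phi_1 gamma(1) + phi_2 gamma(0)
From (E1): gamma(1) = A gamma(0) + B with
  A = phi_1 / (1 - phi_2) = 0.071 / 0.576 = 0.123264,   B = c_1 / (1 - phi_2) = 0 / 0.576 = 0.
Insert (E2) into (E0): gamma(0) (1 - phi_2^2) = phi_1 (1 + phi_2) gamma(1) + c_0.
  phi_1 (1 + phi_2) = (0.071)(1.424) = 0.101104,   1 - phi_2^2 = 0.820224.
Replace gamma(1) by A gamma(0) + B and collect gamma(0):
  gamma(0) [0.820224 - (0.101104)(0.123264)] = c_0 = 3
  gamma(0) * 0.807762 = 3
  gamma(0) = 3 / 0.807762 = 3.713967.
Therefore gamma(0) = 3.7140 (to 4 decimal places).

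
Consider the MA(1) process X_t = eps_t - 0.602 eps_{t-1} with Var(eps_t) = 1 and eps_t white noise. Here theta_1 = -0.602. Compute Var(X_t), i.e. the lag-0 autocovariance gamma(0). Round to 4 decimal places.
\gamma(0) = 1.3624

For an MA(q) process X_t = eps_t + sum_i theta_i eps_{t-i} with
Var(eps_t) = sigma^2, the variance is
  gamma(0) = sigma^2 * (1 + sum_i theta_i^2).
  sum_i theta_i^2 = (-0.602)^2 = 0.362404.
  gamma(0) = 1 * (1 + 0.362404) = 1 * 1.362404 = 1.362404, which rounds to 1.3624.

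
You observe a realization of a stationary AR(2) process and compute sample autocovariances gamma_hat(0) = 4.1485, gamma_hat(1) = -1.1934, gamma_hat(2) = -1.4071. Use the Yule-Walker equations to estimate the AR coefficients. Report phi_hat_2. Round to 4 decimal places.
\hat\phi_{2} = -0.4600

The Yule-Walker equations for an AR(p) process read, in matrix form,
  Gamma_p phi = r_p,   with   (Gamma_p)_{ij} = gamma(|i - j|),
                       (r_p)_i = gamma(i),   i,j = 1..p.
Substitute the sample gammas (Toeplitz matrix and right-hand side of size 2):
  Gamma_p = [[4.1485, -1.1934], [-1.1934, 4.1485]]
  r_p     = [-1.1934, -1.4071]
Written out:
  4.1485 phi_1 - 1.1934 phi_2 = -1.1934
  -1.1934 phi_1 + 4.1485 phi_2 = -1.4071
Solve by Cramer's rule:
  det = gamma(0)^2 - gamma(1)^2 = (4.1485)^2 - (-1.1934)^2 = 17.21005225 - 1.42420356 = 15.78584869
  phi_hat_1 = [gamma(1) gamma(0) - gamma(1) gamma(2)] / det = [(-1.1934)(4.1485) - (-1.1934)(-1.4071)] / 15.78584869 = -6.63005304 / 15.78584869 = -0.42
  phi_hat_2 = [gamma(0) gamma(2) - gamma(1)^2] / det = [(4.1485)(-1.4071) - (-1.1934)^2] / 15.78584869 = -7.26155791 / 15.78584869 = -0.46
So phi_hat = [-0.4200, -0.4600].
Therefore phi_hat_2 = -0.4600.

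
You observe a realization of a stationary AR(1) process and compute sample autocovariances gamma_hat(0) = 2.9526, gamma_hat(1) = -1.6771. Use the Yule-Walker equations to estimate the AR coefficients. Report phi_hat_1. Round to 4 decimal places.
\hat\phi_{1} = -0.5680

The Yule-Walker equations for an AR(p) process read, in matrix form,
  Gamma_p phi = r_p,   with   (Gamma_p)_{ij} = gamma(|i - j|),
                       (r_p)_i = gamma(i),   i,j = 1..p.
Substitute the sample gammas (Toeplitz matrix and right-hand side of size 1):
  Gamma_p = [[2.9526]]
  r_p     = [-1.6771]
With p = 1 this is the single equation gamma(0) phi_1 = gamma(1):
  phi_hat_1 = gamma(1) / gamma(0) = -1.6771 / 2.9526 = -0.5680.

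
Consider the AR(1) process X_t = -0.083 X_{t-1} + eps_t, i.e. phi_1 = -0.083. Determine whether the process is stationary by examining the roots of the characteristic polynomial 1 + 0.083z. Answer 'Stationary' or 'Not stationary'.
\text{Stationary}

The AR(p) characteristic polynomial is P(z) = 1 + 0.083z.
Stationarity requires all roots to lie outside the unit circle, i.e. |z| > 1 for every root.
This is linear in z: 1 + (0.083) z = 0  =>  z = -1/(0.083) = -12.048193,  |z| = 12.048193.
Moduli of all roots: 12.0482.
All moduli strictly greater than 1? Yes.
Verdict: Stationary.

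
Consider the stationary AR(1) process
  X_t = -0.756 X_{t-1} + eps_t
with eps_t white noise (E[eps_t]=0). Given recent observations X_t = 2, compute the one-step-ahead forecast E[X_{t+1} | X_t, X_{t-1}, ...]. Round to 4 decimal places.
E[X_{t+1} \mid \mathcal F_t] = -1.5120

For an AR(p) model X_t = c + sum_i phi_i X_{t-i} + eps_t, the
one-step-ahead conditional mean is
  E[X_{t+1} | X_t, ...] = c + sum_i phi_i X_{t+1-i}.
Substitute known values:
  E[X_{t+1} | ...] = (-0.756) * (2)
                   = -1.5120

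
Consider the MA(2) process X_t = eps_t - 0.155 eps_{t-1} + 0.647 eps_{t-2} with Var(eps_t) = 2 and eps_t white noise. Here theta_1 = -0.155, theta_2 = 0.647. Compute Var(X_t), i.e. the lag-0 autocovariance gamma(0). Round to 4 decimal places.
\gamma(0) = 2.8853

For an MA(q) process X_t = eps_t + sum_i theta_i eps_{t-i} with
Var(eps_t) = sigma^2, the variance is
  gamma(0) = sigma^2 * (1 + sum_i theta_i^2).
  sum_i theta_i^2 = (-0.155)^2 + (0.647)^2 = 0.024025 + 0.418609 = 0.442634.
  gamma(0) = 2 * (1 + 0.442634) = 2 * 1.442634 = 2.885268, which rounds to 2.8853.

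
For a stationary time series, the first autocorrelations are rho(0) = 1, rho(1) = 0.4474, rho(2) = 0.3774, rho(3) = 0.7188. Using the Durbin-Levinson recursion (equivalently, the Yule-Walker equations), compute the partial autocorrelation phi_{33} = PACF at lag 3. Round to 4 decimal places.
\phi_{33} = 0.6419

The PACF at lag k is phi_{kk}, the last component of the solution
to the Yule-Walker system G_k phi = r_k where
  (G_k)_{ij} = rho(|i - j|), (r_k)_i = rho(i), i,j = 1..k.
Equivalently, Durbin-Levinson gives phi_{kk} iteratively:
  phi_{11} = rho(1)
  phi_{kk} = [rho(k) - sum_{j=1..k-1} phi_{k-1,j} rho(k-j)]
            / [1 - sum_{j=1..k-1} phi_{k-1,j} rho(j)],
  phi_{k,j} = phi_{k-1,j} - phi_{kk} phi_{k-1,k-j},  j = 1..k-1.
Step k = 1:
  phi_11 = rho(1) = 0.4474.
Step k = 2:
  phi_22 = [rho(2) - phi_11 rho(1)] / [1 - phi_11 rho(1)] = [0.3774 - (0.4474)(0.4474)] / [1 - (0.4474)(0.4474)]
         = 0.17723324 / 0.79983324 = 0.221588.
  Update: phi_21 = phi_11 - phi_22 phi_11 = 0.4474 - (0.221588)(0.4474) = 0.348262.
Step k = 3:
  phi_33 = [rho(3) - phi_21 rho(2) - phi_22 rho(1)] / [1 - phi_21 rho(1) - phi_22 rho(2)]
    numerator   = 0.7188 - (0.348262)(0.3774) - (0.221588)(0.4474) = 0.4882277
    denominator = 1 - (0.348262)(0.4474) - (0.221588)(0.3774) = 0.76056053
  phi_33 = 0.4882277 / 0.76056053 = 0.6419.
Therefore phi_{33} = 0.6419.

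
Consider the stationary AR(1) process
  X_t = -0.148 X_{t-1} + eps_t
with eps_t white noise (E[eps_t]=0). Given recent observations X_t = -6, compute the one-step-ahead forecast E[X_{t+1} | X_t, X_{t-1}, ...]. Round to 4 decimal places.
E[X_{t+1} \mid \mathcal F_t] = 0.8880

For an AR(p) model X_t = c + sum_i phi_i X_{t-i} + eps_t, the
one-step-ahead conditional mean is
  E[X_{t+1} | X_t, ...] = c + sum_i phi_i X_{t+1-i}.
Substitute known values:
  E[X_{t+1} | ...] = (-0.148) * (-6)
                   = 0.8880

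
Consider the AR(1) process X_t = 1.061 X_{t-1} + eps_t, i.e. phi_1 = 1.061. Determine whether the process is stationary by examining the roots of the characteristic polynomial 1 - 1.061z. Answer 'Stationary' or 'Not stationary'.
\text{Not stationary}

The AR(p) characteristic polynomial is P(z) = 1 - 1.061z.
Stationarity requires all roots to lie outside the unit circle, i.e. |z| > 1 for every root.
This is linear in z: 1 + (-1.061) z = 0  =>  z = -1/(-1.061) = 0.942507,  |z| = 0.942507.
Moduli of all roots: 0.9425.
All moduli strictly greater than 1? No.
Verdict: Not stationary.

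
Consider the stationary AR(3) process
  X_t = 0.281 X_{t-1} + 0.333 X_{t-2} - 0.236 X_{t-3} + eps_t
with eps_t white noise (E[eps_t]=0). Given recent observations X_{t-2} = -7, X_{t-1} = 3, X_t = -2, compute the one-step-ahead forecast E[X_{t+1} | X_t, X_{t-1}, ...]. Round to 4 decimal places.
E[X_{t+1} \mid \mathcal F_t] = 2.0890

For an AR(p) model X_t = c + sum_i phi_i X_{t-i} + eps_t, the
one-step-ahead conditional mean is
  E[X_{t+1} | X_t, ...] = c + sum_i phi_i X_{t+1-i}.
Substitute known values:
  E[X_{t+1} | ...] = (0.281) * (-2) + (0.333) * (3) + (-0.236) * (-7)
                   = 2.0890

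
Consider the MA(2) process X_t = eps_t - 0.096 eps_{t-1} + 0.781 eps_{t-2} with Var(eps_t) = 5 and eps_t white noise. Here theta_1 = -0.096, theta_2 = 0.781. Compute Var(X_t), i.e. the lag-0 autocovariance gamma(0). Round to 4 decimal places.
\gamma(0) = 8.0959

For an MA(q) process X_t = eps_t + sum_i theta_i eps_{t-i} with
Var(eps_t) = sigma^2, the variance is
  gamma(0) = sigma^2 * (1 + sum_i theta_i^2).
  sum_i theta_i^2 = (-0.096)^2 + (0.781)^2 = 0.009216 + 0.609961 = 0.619177.
  gamma(0) = 5 * (1 + 0.619177) = 5 * 1.619177 = 8.095885, which rounds to 8.0959.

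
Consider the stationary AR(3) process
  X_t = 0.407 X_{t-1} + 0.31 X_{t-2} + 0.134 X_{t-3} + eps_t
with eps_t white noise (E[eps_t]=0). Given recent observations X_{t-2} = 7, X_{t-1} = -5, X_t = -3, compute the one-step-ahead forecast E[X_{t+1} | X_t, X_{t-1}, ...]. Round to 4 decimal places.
E[X_{t+1} \mid \mathcal F_t] = -1.8330

For an AR(p) model X_t = c + sum_i phi_i X_{t-i} + eps_t, the
one-step-ahead conditional mean is
  E[X_{t+1} | X_t, ...] = c + sum_i phi_i X_{t+1-i}.
Substitute known values:
  E[X_{t+1} | ...] = (0.407) * (-3) + (0.31) * (-5) + (0.134) * (7)
                   = -1.8330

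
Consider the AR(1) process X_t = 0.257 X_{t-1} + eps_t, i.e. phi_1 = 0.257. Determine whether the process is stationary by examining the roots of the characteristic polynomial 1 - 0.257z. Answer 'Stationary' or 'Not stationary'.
\text{Stationary}

The AR(p) characteristic polynomial is P(z) = 1 - 0.257z.
Stationarity requires all roots to lie outside the unit circle, i.e. |z| > 1 for every root.
This is linear in z: 1 + (-0.257) z = 0  =>  z = -1/(-0.257) = 3.891051,  |z| = 3.891051.
Moduli of all roots: 3.8911.
All moduli strictly greater than 1? Yes.
Verdict: Stationary.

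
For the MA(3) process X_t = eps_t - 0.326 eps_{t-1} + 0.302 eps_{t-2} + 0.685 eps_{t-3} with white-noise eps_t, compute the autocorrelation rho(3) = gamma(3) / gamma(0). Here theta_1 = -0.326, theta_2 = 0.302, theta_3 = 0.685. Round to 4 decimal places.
\rho(3) = 0.4110

For an MA(q) process with theta_0 = 1, the autocovariance is
  gamma(k) = sigma^2 * sum_{i=0..q-k} theta_i * theta_{i+k},
and rho(k) = gamma(k) / gamma(0). Sigma^2 cancels.
  numerator   = (1)*(0.685) = 0.685.
  denominator = (1)^2 + (-0.326)^2 + (0.302)^2 + (0.685)^2 = 1.666705.
  rho(3) = 0.685 / 1.666705 = 0.4110.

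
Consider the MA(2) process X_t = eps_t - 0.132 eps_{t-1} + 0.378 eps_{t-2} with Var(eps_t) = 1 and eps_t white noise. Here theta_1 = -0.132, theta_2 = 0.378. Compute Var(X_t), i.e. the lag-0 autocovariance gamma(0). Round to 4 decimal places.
\gamma(0) = 1.1603

For an MA(q) process X_t = eps_t + sum_i theta_i eps_{t-i} with
Var(eps_t) = sigma^2, the variance is
  gamma(0) = sigma^2 * (1 + sum_i theta_i^2).
  sum_i theta_i^2 = (-0.132)^2 + (0.378)^2 = 0.017424 + 0.142884 = 0.160308.
  gamma(0) = 1 * (1 + 0.160308) = 1 * 1.160308 = 1.160308, which rounds to 1.1603.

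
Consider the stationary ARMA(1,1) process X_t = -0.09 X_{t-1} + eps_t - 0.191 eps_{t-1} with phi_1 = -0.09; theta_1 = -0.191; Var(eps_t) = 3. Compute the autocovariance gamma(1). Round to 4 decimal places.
\gamma(1) = -0.8645

Multiply the model equation by X_{t-k} and take expectations. With theta_0 = psi_0 = 1 and psi_j the MA(infinity) weights, this gives
  gamma(k) - sum_i phi_i gamma(k-i) = c_k,
  c_k = sigma^2 * sum_{j=k..q} theta_j psi_{j-k}   (c_k = 0 for k > q),
using gamma(-m) = gamma(m).
psi-weights needed (psi_j = theta_j + sum_i phi_i psi_{j-i}):
  psi_1 = theta_1 + phi_1 = -0.191 + (-0.09) = -0.281
Right-hand sides:
  c_0 = sigma^2 (1 + theta_1 psi_1) = 3 * (1 + (-0.191)(-0.281)) = 3 * 1.053671 = 3.161013
  c_1 = sigma^2 theta_1 = 3 * (-0.191) = -0.573
  c_2 = 0
Equations for k = 0 and k = 1 (AR order 1):
  gamma(0) = phi_1 gamma(1) + c_0
  gamma(1) = phi_1 gamma(0) + c_1
Substituting the second into the first: gamma(0) (1 - phi_1^2) = c_0 + phi_1 c_1, so
  gamma(0) = (c_0 + phi_1 c_1) / (1 - phi_1^2) = (3.161013 + (-0.09)(-0.573)) / (1 - (-0.09)^2) = 3.212583 / 0.9919 = 3.238817.
  gamma(1) = phi_1 gamma(0) + c_1 = (-0.09)(3.238817) + (-0.573) = -0.864494.
Therefore gamma(1) = -0.8645 (to 4 decimal places).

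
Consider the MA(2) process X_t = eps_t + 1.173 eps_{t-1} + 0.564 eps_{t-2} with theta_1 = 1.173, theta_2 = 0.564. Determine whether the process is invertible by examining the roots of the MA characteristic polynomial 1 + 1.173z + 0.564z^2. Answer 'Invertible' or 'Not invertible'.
\text{Invertible}

The MA(q) characteristic polynomial is P(z) = 1 + 1.173z + 0.564z^2.
Invertibility requires all roots to lie outside the unit circle, i.e. |z| > 1 for every root.
Set 1 + (1.173) z + (0.564) z^2 = 0, i.e. a z^2 + b z + c = 0 with a = 0.564, b = 1.173, c = 1.
Discriminant D = b^2 - 4ac = (1.173)^2 - 4*(0.564)*1 = 1.375929 - (2.256) = -0.880071.
D < 0, so the roots are the complex-conjugate pair z = (-b +/- i sqrt(-D)) / (2a) = -1.0399 +/- 0.8317i.
For a conjugate pair |z|^2 = z * conj(z) = (product of roots) = c/a = 1/(0.564) = 1.77305, so |z| = sqrt(1.77305) = 1.3316 for both roots.
Moduli of all roots: 1.3316, 1.3316.
All moduli strictly greater than 1? Yes.
Verdict: Invertible.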